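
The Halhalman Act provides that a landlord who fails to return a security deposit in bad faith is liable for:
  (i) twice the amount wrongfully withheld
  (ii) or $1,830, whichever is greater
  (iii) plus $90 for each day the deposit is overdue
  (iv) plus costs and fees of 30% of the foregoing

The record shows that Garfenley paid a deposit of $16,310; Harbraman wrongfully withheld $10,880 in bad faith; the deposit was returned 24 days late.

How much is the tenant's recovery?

Doubled: 2 × $10,880 = $21,760
Minimum $1,830: $21,760 meets the minimum, no increase.
Late-return penalty: 24 × $90 = $2,160
Damages plus late penalty: $21,760 + $2,160 = $23,920
Costs and fees: 30% of $23,920 = $7,176
Total recovery: $23,920 + $7,176 = $31,096

$31,096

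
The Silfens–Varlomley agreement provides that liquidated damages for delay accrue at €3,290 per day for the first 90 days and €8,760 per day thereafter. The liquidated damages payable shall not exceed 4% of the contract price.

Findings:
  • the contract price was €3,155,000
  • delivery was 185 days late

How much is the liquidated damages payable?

€126,200

First 90 days: 90 × €3,290 = €296,100
Remaining days: (185 − 90) × €8,760 = €832,200
Accrued per-day damages: €296,100 + €832,200 = €1,128,300
Cap: 4% of €3,155,000 = €126,200
Cap at €126,200: €1,128,300 exceeds the cap → €126,200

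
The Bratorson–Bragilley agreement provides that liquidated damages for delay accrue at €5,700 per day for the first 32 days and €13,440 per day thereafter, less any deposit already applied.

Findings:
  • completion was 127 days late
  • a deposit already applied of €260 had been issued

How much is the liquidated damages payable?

€1,458,940

First 32 days: 32 × €5,700 = €182,400
Remaining days: (127 − 32) × €13,440 = €1,276,800
Accrued per-day damages: €182,400 + €1,276,800 = €1,459,200
Less deposit already applied: €1,459,200 − €260 = €1,458,940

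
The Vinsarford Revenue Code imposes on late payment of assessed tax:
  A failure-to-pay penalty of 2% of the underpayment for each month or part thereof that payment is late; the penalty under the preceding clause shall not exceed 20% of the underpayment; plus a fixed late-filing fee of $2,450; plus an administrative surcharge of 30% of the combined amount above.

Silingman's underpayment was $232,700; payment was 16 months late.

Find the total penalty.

Accrued rate: 2% × 16 = 32%, capped at 20% → 20%
Failure-to-pay penalty: 20% of $232,700 = $46,540
Penalty before surcharge: $46,540 + $2,450 = $48,990
Administrative surcharge: 30% of $48,990 = $14,697
Total penalty: $48,990 + $14,697 = $63,687

$63,687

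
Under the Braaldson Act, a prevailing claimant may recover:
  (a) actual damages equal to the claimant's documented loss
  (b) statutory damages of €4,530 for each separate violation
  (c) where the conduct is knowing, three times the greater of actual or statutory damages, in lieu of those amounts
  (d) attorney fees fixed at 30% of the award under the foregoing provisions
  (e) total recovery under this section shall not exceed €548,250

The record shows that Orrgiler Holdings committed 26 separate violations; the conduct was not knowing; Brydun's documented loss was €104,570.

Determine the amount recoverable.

€289,055

Statutory damages: 26 × €4,530 = €117,780
Conduct not knowing: the in-lieu enhancement does not apply.
Actual plus statutory damages: €104,570 + €117,780 = €222,350
Attorney fees: 30% of €222,350 = €66,705
Total before cap: €222,350 + €66,705 = €289,055
Cap at €548,250: €289,055 is within the cap, no reduction.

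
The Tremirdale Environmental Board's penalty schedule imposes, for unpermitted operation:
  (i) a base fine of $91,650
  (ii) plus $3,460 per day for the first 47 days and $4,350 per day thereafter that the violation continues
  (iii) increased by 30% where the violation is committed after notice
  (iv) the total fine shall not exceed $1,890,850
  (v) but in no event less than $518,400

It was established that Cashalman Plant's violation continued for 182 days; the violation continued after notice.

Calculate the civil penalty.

First 47 days: 47 × $3,460 = $162,620
Remaining days: (182 − 47) × $4,350 = $587,250
Per-day component: $162,620 + $587,250 = $749,870
Base plus per-day: $91,650 + $749,870 = $841,520
Enhancement: 30% of $841,520 = $252,456
Enhanced fine: $841,520 + $252,456 = $1,093,976
Cap at $1,890,850: $1,093,976 is within the cap, no reduction.
Minimum $518,400: $1,093,976 meets the minimum, no increase.

$1,093,976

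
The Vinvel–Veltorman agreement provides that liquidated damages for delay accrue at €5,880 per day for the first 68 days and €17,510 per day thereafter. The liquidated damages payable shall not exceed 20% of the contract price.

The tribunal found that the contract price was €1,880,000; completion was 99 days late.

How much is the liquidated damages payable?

€376,000

First 68 days: 68 × €5,880 = €399,840
Remaining days: (99 − 68) × €17,510 = €542,810
Accrued per-day damages: €399,840 + €542,810 = €942,650
Cap: 20% of €1,880,000 = €376,000
Cap at €376,000: €942,650 exceeds the cap → €376,000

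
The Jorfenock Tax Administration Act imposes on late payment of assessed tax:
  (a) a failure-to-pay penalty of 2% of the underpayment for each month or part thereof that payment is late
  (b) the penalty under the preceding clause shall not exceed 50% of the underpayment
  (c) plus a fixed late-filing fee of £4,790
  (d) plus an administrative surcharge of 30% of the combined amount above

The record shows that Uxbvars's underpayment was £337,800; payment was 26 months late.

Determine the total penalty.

£225,797

Accrued rate: 2% × 26 = 52%, capped at 50% → 50%
Failure-to-pay penalty: 50% of £337,800 = £168,900
Penalty before surcharge: £168,900 + £4,790 = £173,690
Administrative surcharge: 30% of £173,690 = £52,107
Total penalty: £173,690 + £52,107 = £225,797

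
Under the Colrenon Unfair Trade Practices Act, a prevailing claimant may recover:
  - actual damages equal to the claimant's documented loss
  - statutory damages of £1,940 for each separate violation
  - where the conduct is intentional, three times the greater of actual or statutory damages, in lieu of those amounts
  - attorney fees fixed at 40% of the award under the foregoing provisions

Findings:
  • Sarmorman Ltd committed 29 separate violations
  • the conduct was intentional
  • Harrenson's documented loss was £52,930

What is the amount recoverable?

Total recovery: £236,292

Statutory damages: 29 × £1,940 = £56,260
Greater of actual damages (£52,930) or statutory damages (£56,260): £56,260
Trebled: 3 × £56,260 = £168,780
Attorney fees: 40% of £168,780 = £67,512
Total recovery: £168,780 + £67,512 = £236,292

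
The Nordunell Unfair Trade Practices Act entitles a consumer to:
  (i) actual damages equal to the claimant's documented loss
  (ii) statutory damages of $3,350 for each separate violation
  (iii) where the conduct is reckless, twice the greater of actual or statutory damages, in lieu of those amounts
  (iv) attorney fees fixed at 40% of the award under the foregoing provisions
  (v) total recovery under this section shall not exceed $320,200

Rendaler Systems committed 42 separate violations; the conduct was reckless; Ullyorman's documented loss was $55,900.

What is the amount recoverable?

Statutory damages: 42 × $3,350 = $140,700
Greater of actual damages ($55,900) or statutory damages ($140,700): $140,700
Doubled: 2 × $140,700 = $281,400
Attorney fees: 40% of $281,400 = $112,560
Total before cap: $281,400 + $112,560 = $393,960
Cap at $320,200: $393,960 exceeds the cap → $320,200

$320,200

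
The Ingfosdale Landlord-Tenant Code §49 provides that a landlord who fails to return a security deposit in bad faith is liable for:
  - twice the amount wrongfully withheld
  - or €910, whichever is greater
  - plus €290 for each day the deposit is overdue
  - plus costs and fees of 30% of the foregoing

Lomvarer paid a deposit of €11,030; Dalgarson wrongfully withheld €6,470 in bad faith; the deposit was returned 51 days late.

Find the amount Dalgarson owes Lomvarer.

Recovery: €36,049

Doubled: 2 × €6,470 = €12,940
Minimum €910: €12,940 meets the minimum, no increase.
Late-return penalty: 51 × €290 = €14,790
Damages plus late penalty: €12,940 + €14,790 = €27,730
Costs and fees: 30% of €27,730 = €8,319
Total recovery: €27,730 + €8,319 = €36,049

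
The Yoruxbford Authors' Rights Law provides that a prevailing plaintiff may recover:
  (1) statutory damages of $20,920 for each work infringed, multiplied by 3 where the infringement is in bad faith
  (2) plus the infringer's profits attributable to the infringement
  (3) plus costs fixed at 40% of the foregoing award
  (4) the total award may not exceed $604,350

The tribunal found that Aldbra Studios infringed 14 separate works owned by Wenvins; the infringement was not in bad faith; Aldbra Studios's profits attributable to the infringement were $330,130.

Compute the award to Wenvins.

Statutory damages: 14 × $20,920 = $292,880
Infringement not in bad faith: no ×3 enhancement.
Combined award: $292,880 + $330,130 = $623,010
Costs: 40% of $623,010 = $249,204
Award plus costs: $623,010 + $249,204 = $872,214
Cap at $604,350: $872,214 exceeds the cap → $604,350

$604,350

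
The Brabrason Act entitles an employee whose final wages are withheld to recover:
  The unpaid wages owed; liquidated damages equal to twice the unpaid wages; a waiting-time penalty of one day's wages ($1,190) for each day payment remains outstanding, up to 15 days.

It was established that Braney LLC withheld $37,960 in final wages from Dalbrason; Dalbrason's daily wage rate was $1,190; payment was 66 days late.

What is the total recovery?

$131,730

Doubled: 2 × $37,960 = $75,920
Penalty days: min(66, 15) = 15
Waiting-time penalty: 15 × $1,190 = $17,850
Total award: $37,960 + $75,920 + $17,850 = $131,730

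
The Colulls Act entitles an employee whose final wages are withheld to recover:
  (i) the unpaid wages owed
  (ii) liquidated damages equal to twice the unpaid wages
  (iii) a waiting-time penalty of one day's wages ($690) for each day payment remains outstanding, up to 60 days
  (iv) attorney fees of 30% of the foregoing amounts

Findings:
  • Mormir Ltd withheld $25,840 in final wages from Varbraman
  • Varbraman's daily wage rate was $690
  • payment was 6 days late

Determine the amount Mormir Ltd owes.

Doubled: 2 × $25,840 = $51,680
Penalty days: min(6, 60) = 6
Waiting-time penalty: 6 × $690 = $4,140
Subtotal: $25,840 + $51,680 + $4,140 = $81,660
Attorney fees: 30% of $81,660 = $24,498
Total award: $81,660 + $24,498 = $106,158

$106,158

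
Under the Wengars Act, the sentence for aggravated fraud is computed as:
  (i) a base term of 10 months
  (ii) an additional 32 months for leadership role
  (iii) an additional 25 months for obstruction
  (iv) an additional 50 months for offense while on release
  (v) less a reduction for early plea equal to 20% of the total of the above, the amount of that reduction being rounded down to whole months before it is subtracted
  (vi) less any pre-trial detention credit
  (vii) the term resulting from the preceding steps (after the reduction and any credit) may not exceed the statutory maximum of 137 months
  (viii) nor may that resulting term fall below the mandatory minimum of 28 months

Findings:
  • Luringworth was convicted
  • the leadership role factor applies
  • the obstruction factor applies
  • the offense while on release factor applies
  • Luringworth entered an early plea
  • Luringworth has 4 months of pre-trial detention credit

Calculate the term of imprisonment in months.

90 months

Leadership role enhancement: +32 months
Obstruction enhancement: +25 months
Offense while on release enhancement: +50 months
Adjusted term: 10 months + 32 months + 25 months + 50 months = 117 months
Early plea reduction: 20% of 117 months = 23 months (rounded down)
After reduction: 117 − 23 = 94 months
Less pre-trial detention credit: 94 months − 4 months = 90 months
Cap at 137 months: 90 months is within the cap, no reduction.
Minimum 28 months: 90 months meets the minimum, no increase.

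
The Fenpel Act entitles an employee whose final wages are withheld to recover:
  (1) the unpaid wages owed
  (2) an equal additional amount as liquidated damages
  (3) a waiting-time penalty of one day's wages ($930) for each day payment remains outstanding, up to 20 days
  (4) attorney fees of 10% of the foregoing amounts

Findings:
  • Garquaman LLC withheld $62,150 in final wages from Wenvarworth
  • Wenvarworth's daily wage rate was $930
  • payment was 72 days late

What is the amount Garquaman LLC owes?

Liquidated damages (equal amount): $62,150
Penalty days: min(72, 20) = 20
Waiting-time penalty: 20 × $930 = $18,600
Subtotal: $62,150 + $62,150 + $18,600 = $142,900
Attorney fees: 10% of $142,900 = $14,290
Total award: $142,900 + $14,290 = $157,190

$157,190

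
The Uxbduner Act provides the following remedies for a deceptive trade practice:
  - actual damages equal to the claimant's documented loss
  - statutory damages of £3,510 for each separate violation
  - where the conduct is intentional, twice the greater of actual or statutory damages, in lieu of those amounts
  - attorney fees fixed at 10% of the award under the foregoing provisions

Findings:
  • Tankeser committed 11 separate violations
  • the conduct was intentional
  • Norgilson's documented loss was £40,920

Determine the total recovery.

£90,024

Statutory damages: 11 × £3,510 = £38,610
Greater of actual damages (£40,920) or statutory damages (£38,610): £40,920
Doubled: 2 × £40,920 = £81,840
Attorney fees: 10% of £81,840 = £8,184
Total recovery: £81,840 + £8,184 = £90,024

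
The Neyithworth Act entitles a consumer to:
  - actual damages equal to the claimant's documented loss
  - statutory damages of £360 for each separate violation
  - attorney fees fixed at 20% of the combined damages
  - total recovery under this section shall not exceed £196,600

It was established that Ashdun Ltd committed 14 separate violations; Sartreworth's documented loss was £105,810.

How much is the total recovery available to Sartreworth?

Statutory damages: 14 × £360 = £5,040
Combined damages: £105,810 + £5,040 = £110,850
Attorney fees: 20% of £110,850 = £22,170
Total before cap: £110,850 + £22,170 = £133,020
Cap at £196,600: £133,020 is within the cap, no reduction.

£133,020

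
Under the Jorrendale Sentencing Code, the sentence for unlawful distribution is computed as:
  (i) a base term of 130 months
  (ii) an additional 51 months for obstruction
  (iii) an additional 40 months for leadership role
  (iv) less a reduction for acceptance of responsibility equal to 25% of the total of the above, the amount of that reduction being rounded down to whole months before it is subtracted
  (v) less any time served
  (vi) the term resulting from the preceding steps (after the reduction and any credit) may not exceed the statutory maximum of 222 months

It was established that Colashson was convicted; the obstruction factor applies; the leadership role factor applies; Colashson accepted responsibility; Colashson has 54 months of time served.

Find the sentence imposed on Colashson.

112 months

Obstruction enhancement: +51 months
Leadership role enhancement: +40 months
Adjusted term: 130 months + 51 months + 40 months = 221 months
Acceptance of responsibility reduction: 25% of 221 months = 55 months (rounded down)
After reduction: 221 − 55 = 166 months
Less time served: 166 months − 54 months = 112 months
Cap at 222 months: 112 months is within the cap, no reduction.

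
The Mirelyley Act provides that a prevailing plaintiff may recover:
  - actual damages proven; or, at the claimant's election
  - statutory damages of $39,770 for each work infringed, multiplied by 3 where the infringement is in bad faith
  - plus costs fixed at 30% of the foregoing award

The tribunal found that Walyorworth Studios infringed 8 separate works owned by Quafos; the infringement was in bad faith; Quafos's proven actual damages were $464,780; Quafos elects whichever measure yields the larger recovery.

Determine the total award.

Statutory damages: 8 × $39,770 = $318,160
Trebled: 3 × $318,160 = $954,480
Greater of actual damages ($464,780) or enhanced statutory damages ($954,480): $954,480
Costs: 30% of $954,480 = $286,344
Award plus costs: $954,480 + $286,344 = $1,240,824

$1,240,824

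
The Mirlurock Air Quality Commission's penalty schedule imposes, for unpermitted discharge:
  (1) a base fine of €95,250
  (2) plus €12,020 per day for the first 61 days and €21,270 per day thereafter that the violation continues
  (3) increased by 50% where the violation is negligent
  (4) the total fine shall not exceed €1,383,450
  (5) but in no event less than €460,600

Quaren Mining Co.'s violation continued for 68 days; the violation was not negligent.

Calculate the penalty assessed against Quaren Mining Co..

€977,360

First 61 days: 61 × €12,020 = €733,220
Remaining days: (68 − 61) × €21,270 = €148,890
Per-day component: €733,220 + €148,890 = €882,110
Base plus per-day: €95,250 + €882,110 = €977,360
The violation was not negligent: no 50% increase.
Cap at €1,383,450: €977,360 is within the cap, no reduction.
Minimum €460,600: €977,360 meets the minimum, no increase.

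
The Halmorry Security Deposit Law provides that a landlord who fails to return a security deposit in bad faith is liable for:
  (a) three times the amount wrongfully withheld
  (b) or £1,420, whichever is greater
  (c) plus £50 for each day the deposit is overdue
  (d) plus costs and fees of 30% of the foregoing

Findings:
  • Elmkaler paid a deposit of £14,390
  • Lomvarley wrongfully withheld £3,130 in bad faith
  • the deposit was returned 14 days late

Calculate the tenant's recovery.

Trebled: 3 × £3,130 = £9,390
Minimum £1,420: £9,390 meets the minimum, no increase.
Late-return penalty: 14 × £50 = £700
Damages plus late penalty: £9,390 + £700 = £10,090
Costs and fees: 30% of £10,090 = £3,027
Total recovery: £10,090 + £3,027 = £13,117

Recovery: £13,117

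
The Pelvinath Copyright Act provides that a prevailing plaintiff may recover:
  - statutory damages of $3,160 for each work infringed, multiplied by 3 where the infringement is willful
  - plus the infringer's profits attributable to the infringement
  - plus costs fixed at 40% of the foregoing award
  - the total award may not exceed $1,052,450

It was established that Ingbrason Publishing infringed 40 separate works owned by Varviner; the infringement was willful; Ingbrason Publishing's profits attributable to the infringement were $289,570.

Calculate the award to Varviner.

$936,278

Statutory damages: 40 × $3,160 = $126,400
Trebled: 3 × $126,400 = $379,200
Combined award: $379,200 + $289,570 = $668,770
Costs: 40% of $668,770 = $267,508
Award plus costs: $668,770 + $267,508 = $936,278
Cap at $1,052,450: $936,278 is within the cap, no reduction.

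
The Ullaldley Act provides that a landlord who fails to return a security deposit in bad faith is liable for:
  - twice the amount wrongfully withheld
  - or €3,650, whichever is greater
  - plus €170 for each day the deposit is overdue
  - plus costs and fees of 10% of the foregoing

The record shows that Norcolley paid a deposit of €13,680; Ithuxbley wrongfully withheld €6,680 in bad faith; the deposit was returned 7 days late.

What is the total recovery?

Doubled: 2 × €6,680 = €13,360
Minimum €3,650: €13,360 meets the minimum, no increase.
Late-return penalty: 7 × €170 = €1,190
Damages plus late penalty: €13,360 + €1,190 = €14,550
Costs and fees: 10% of €14,550 = €1,455
Total recovery: €14,550 + €1,455 = €16,005

€16,005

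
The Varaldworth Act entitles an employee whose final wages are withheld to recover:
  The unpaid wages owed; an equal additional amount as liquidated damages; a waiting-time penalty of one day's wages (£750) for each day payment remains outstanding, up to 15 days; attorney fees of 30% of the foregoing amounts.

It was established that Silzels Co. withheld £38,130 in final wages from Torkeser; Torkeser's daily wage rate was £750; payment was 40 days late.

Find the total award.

£113,763

Liquidated damages (equal amount): £38,130
Penalty days: min(40, 15) = 15
Waiting-time penalty: 15 × £750 = £11,250
Subtotal: £38,130 + £38,130 + £11,250 = £87,510
Attorney fees: 30% of £87,510 = £26,253
Total award: £87,510 + £26,253 = £113,763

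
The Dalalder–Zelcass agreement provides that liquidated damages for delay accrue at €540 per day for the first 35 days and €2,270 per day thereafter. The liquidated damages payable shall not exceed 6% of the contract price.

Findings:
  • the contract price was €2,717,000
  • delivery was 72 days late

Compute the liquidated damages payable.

Liquidated damages: €102,890

First 35 days: 35 × €540 = €18,900
Remaining days: (72 − 35) × €2,270 = €83,990
Accrued per-day damages: €18,900 + €83,990 = €102,890
Cap: 6% of €2,717,000 = €163,020
Cap at €163,020: €102,890 is within the cap, no reduction.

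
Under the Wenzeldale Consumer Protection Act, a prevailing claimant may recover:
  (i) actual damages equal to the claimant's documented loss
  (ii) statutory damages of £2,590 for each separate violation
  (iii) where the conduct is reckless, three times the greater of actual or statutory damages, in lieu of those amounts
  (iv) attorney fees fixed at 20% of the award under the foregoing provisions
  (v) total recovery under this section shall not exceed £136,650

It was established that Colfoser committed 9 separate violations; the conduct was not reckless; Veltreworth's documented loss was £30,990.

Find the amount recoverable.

Statutory damages: 9 × £2,590 = £23,310
Conduct not reckless: the in-lieu enhancement does not apply.
Actual plus statutory damages: £30,990 + £23,310 = £54,300
Attorney fees: 20% of £54,300 = £10,860
Total before cap: £54,300 + £10,860 = £65,160
Cap at £136,650: £65,160 is within the cap, no reduction.

£65,160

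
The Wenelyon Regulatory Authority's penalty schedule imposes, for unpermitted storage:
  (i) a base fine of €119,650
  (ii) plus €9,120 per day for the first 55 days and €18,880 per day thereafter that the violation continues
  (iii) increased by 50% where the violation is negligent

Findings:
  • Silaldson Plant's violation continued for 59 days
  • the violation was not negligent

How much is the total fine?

€696,770

First 55 days: 55 × €9,120 = €501,600
Remaining days: (59 − 55) × €18,880 = €75,520
Per-day component: €501,600 + €75,520 = €577,120
Base plus per-day: €119,650 + €577,120 = €696,770
The violation was not negligent: no 50% increase.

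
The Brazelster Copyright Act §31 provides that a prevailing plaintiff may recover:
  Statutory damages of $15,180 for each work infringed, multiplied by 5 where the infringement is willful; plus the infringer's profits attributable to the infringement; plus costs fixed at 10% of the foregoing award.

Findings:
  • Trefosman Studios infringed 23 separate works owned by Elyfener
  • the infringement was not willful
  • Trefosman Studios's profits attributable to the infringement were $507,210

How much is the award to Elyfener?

$941,985

Statutory damages: 23 × $15,180 = $349,140
Infringement not willful: no ×5 enhancement.
Combined award: $349,140 + $507,210 = $856,350
Costs: 10% of $856,350 = $85,635
Award plus costs: $856,350 + $85,635 = $941,985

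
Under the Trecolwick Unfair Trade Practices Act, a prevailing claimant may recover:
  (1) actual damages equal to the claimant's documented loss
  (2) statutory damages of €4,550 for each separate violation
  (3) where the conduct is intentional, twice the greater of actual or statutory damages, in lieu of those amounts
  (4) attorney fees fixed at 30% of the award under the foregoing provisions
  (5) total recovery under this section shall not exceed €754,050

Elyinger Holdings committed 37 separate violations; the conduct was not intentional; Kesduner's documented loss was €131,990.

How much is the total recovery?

€390,442

Statutory damages: 37 × €4,550 = €168,350
Conduct not intentional: the in-lieu enhancement does not apply.
Actual plus statutory damages: €131,990 + €168,350 = €300,340
Attorney fees: 30% of €300,340 = €90,102
Total before cap: €300,340 + €90,102 = €390,442
Cap at €754,050: €390,442 is within the cap, no reduction.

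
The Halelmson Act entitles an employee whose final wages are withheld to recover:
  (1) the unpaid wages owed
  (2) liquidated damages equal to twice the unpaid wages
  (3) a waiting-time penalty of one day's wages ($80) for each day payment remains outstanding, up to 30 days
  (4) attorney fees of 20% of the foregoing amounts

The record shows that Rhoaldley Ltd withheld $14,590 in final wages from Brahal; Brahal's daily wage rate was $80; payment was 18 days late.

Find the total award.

Total award: $54,252

Doubled: 2 × $14,590 = $29,180
Penalty days: min(18, 30) = 18
Waiting-time penalty: 18 × $80 = $1,440
Subtotal: $14,590 + $29,180 + $1,440 = $45,210
Attorney fees: 20% of $45,210 = $9,042
Total award: $45,210 + $9,042 = $54,252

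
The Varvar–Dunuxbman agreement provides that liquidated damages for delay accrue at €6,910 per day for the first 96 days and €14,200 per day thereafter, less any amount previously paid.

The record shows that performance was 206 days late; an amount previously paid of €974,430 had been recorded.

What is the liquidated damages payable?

First 96 days: 96 × €6,910 = €663,360
Remaining days: (206 − 96) × €14,200 = €1,562,000
Accrued per-day damages: €663,360 + €1,562,000 = €2,225,360
Less amount previously paid: €2,225,360 − €974,430 = €1,250,930

Liquidated damages: €1,250,930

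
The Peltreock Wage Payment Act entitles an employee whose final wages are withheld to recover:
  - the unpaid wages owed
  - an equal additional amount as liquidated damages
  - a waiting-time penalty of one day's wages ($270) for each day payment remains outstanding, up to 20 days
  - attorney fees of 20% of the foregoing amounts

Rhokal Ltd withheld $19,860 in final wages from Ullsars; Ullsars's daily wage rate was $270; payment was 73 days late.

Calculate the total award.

$54,144

Liquidated damages (equal amount): $19,860
Penalty days: min(73, 20) = 20
Waiting-time penalty: 20 × $270 = $5,400
Subtotal: $19,860 + $19,860 + $5,400 = $45,120
Attorney fees: 20% of $45,120 = $9,024
Total award: $45,120 + $9,024 = $54,144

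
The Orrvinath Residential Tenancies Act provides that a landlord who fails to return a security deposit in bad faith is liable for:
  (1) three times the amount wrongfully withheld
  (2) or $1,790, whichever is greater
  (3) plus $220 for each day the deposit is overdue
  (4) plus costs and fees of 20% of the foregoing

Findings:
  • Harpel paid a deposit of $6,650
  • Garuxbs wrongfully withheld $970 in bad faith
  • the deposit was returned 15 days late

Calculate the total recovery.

Trebled: 3 × $970 = $2,910
Minimum $1,790: $2,910 meets the minimum, no increase.
Late-return penalty: 15 × $220 = $3,300
Damages plus late penalty: $2,910 + $3,300 = $6,210
Costs and fees: 20% of $6,210 = $1,242
Total recovery: $6,210 + $1,242 = $7,452

$7,452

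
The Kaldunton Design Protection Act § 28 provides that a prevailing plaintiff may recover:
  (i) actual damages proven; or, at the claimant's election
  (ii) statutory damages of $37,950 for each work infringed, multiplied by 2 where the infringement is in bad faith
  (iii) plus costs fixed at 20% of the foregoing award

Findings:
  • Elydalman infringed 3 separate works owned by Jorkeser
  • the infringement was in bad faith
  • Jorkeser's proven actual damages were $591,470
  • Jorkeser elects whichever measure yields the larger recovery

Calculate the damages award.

$709,764

Statutory damages: 3 × $37,950 = $113,850
Doubled: 2 × $113,850 = $227,700
Greater of actual damages ($591,470) or enhanced statutory damages ($227,700): $591,470
Costs: 20% of $591,470 = $118,294
Award plus costs: $591,470 + $118,294 = $709,764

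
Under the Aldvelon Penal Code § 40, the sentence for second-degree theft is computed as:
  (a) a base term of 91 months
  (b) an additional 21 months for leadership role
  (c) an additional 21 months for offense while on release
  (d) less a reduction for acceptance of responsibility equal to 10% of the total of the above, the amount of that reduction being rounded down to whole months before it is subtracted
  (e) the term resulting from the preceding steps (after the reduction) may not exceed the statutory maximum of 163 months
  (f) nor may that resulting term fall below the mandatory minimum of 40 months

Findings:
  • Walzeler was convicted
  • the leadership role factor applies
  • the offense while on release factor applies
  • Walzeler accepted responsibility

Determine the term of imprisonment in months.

Leadership role enhancement: +21 months
Offense while on release enhancement: +21 months
Adjusted term: 91 months + 21 months + 21 months = 133 months
Acceptance of responsibility reduction: 10% of 133 months = 13 months (rounded down)
After reduction: 133 − 13 = 120 months
Cap at 163 months: 120 months is within the cap, no reduction.
Minimum 40 months: 120 months meets the minimum, no increase.

Sentence: 120 months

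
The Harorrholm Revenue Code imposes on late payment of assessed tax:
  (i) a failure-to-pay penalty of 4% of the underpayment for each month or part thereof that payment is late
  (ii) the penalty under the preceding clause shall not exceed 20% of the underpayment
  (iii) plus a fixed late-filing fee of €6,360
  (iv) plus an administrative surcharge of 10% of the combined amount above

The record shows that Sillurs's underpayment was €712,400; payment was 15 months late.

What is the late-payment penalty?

Accrued rate: 4% × 15 = 60%, capped at 20% → 20%
Failure-to-pay penalty: 20% of €712,400 = €142,480
Penalty before surcharge: €142,480 + €6,360 = €148,840
Administrative surcharge: 10% of €148,840 = €14,884
Total penalty: €148,840 + €14,884 = €163,724

€163,724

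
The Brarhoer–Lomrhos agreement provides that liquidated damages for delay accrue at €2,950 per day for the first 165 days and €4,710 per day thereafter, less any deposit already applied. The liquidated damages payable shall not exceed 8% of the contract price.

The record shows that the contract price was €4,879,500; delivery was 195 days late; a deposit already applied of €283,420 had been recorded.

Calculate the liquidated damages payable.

First 165 days: 165 × €2,950 = €486,750
Remaining days: (195 − 165) × €4,710 = €141,300
Accrued per-day damages: €486,750 + €141,300 = €628,050
Less deposit already applied: €628,050 − €283,420 = €344,630
Cap: 8% of €4,879,500 = €390,360
Cap at €390,360: €344,630 is within the cap, no reduction.

Liquidated damages: €344,630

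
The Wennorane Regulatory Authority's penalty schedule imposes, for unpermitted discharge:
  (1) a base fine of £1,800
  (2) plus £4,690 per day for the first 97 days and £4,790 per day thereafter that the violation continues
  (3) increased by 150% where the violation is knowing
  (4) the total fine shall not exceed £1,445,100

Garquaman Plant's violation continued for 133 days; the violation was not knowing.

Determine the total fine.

£629,170

First 97 days: 97 × £4,690 = £454,930
Remaining days: (133 − 97) × £4,790 = £172,440
Per-day component: £454,930 + £172,440 = £627,370
Base plus per-day: £1,800 + £627,370 = £629,170
The violation was not knowing: no 150% increase.
Cap at £1,445,100: £629,170 is within the cap, no reduction.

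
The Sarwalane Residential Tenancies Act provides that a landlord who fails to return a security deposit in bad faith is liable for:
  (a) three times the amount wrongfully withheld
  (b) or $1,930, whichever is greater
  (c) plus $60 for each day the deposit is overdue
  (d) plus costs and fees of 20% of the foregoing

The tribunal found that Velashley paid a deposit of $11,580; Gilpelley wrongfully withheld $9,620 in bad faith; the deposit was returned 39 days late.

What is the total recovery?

Trebled: 3 × $9,620 = $28,860
Minimum $1,930: $28,860 meets the minimum, no increase.
Late-return penalty: 39 × $60 = $2,340
Damages plus late penalty: $28,860 + $2,340 = $31,200
Costs and fees: 20% of $31,200 = $6,240
Total recovery: $31,200 + $6,240 = $37,440

Recovery: $37,440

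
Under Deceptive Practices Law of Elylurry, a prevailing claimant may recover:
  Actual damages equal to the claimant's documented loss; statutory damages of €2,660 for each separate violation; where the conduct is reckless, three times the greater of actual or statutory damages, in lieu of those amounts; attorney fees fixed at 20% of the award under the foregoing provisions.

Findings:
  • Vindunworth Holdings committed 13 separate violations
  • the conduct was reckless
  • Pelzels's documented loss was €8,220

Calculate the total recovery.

€124,488

Statutory damages: 13 × €2,660 = €34,580
Greater of actual damages (€8,220) or statutory damages (€34,580): €34,580
Trebled: 3 × €34,580 = €103,740
Attorney fees: 20% of €103,740 = €20,748
Total recovery: €103,740 + €20,748 = €124,488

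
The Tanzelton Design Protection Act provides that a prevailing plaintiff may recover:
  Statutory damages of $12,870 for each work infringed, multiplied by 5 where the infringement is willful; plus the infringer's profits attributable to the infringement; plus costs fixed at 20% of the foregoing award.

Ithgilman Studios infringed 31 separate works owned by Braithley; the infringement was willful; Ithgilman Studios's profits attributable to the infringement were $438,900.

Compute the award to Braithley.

$2,920,500

Statutory damages: 31 × $12,870 = $398,970
Multiplied by 5: 5 × $398,970 = $1,994,850
Combined award: $1,994,850 + $438,900 = $2,433,750
Costs: 20% of $2,433,750 = $486,750
Award plus costs: $2,433,750 + $486,750 = $2,920,500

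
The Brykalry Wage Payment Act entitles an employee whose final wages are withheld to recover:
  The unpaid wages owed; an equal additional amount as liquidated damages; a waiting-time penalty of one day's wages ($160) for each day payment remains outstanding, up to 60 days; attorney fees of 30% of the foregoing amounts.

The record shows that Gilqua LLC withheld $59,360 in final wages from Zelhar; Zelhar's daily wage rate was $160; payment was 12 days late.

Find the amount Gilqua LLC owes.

Total award: $156,832

Liquidated damages (equal amount): $59,360
Penalty days: min(12, 60) = 12
Waiting-time penalty: 12 × $160 = $1,920
Subtotal: $59,360 + $59,360 + $1,920 = $120,640
Attorney fees: 30% of $120,640 = $36,192
Total award: $120,640 + $36,192 = $156,832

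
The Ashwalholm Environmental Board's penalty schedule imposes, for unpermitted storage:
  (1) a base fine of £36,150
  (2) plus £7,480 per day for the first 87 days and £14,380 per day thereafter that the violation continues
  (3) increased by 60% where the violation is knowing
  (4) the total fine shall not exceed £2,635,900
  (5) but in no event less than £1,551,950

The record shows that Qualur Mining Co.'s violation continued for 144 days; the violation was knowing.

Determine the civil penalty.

£2,410,512

First 87 days: 87 × £7,480 = £650,760
Remaining days: (144 − 87) × £14,380 = £819,660
Per-day component: £650,760 + £819,660 = £1,470,420
Base plus per-day: £36,150 + £1,470,420 = £1,506,570
Enhancement: 60% of £1,506,570 = £903,942
Enhanced fine: £1,506,570 + £903,942 = £2,410,512
Cap at £2,635,900: £2,410,512 is within the cap, no reduction.
Minimum £1,551,950: £2,410,512 meets the minimum, no increase.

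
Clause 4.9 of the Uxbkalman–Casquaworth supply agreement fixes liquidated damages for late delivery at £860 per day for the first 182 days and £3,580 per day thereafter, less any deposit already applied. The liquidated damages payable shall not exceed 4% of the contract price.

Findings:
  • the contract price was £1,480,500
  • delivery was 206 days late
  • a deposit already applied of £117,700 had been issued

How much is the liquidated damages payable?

£59,220

First 182 days: 182 × £860 = £156,520
Remaining days: (206 − 182) × £3,580 = £85,920
Accrued per-day damages: £156,520 + £85,920 = £242,440
Less deposit already applied: £242,440 − £117,700 = £124,740
Cap: 4% of £1,480,500 = £59,220
Cap at £59,220: £124,740 exceeds the cap → £59,220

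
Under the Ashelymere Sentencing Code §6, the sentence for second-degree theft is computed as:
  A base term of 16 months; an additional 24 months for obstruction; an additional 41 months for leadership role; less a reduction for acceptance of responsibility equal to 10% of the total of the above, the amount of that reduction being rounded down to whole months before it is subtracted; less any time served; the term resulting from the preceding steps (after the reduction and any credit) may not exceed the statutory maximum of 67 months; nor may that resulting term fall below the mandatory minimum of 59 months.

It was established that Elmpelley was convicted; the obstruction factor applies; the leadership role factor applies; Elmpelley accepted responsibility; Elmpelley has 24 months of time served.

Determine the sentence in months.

Sentence: 59 months

Obstruction enhancement: +24 months
Leadership role enhancement: +41 months
Adjusted term: 16 months + 24 months + 41 months = 81 months
Acceptance of responsibility reduction: 10% of 81 months = 8 months (rounded down)
After reduction: 81 − 8 = 73 months
Less time served: 73 months − 24 months = 49 months
Cap at 67 months: 49 months is within the cap, no reduction.
Minimum 59 months: 49 months is below the minimum → 59 months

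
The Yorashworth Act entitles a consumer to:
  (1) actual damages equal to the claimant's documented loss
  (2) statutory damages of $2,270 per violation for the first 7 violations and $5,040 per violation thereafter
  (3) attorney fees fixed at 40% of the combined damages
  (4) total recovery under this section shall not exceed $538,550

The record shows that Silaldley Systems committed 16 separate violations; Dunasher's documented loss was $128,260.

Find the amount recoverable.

First 7 violations: 7 × $2,270 = $15,890
Remaining violations: (16 − 7) × $5,040 = $45,360
Statutory damages: $15,890 + $45,360 = $61,250
Combined damages: $128,260 + $61,250 = $189,510
Attorney fees: 40% of $189,510 = $75,804
Total before cap: $189,510 + $75,804 = $265,314
Cap at $538,550: $265,314 is within the cap, no reduction.

$265,314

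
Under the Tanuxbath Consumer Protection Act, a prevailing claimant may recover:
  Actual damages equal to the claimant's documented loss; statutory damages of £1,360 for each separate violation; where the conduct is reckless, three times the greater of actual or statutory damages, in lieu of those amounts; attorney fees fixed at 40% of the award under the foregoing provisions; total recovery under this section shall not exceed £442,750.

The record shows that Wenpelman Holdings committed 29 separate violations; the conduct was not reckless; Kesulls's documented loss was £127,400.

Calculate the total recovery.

£233,576

Statutory damages: 29 × £1,360 = £39,440
Conduct not reckless: the in-lieu enhancement does not apply.
Actual plus statutory damages: £127,400 + £39,440 = £166,840
Attorney fees: 40% of £166,840 = £66,736
Total before cap: £166,840 + £66,736 = £233,576
Cap at £442,750: £233,576 is within the cap, no reduction.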